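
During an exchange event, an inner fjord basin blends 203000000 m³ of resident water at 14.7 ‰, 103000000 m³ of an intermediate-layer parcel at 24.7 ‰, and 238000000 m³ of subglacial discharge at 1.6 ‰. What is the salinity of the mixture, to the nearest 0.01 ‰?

By conservation of dissolved salt,
salt = 203,000,000×14.7 + 103,000,000×24.7 + 238,000,000×1.6 = 2,984,100,000 + 2,544,100,000 + 380,800,000 = 5,909,000,000
volume = 203,000,000 + 103,000,000 + 238,000,000 = 544,000,000 m³
S = 5,909,000,000 / 544,000,000 = 10.8621 ‰

10.86 ‰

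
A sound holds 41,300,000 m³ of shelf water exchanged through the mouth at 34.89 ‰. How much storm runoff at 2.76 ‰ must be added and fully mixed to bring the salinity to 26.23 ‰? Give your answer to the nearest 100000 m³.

15200000 m³

Salt balance: 41,300,000×34.89 + V×2.76 = (41,300,000+V)×26.23
1,440,957,000 + 2.76V = 1,083,299,000 + 26.23V
357,658,000 = 23.47V
V = 15,238,943.33 m³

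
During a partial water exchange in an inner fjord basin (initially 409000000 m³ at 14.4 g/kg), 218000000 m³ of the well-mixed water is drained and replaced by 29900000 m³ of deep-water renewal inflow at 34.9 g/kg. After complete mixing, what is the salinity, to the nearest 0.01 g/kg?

17.17 g/kg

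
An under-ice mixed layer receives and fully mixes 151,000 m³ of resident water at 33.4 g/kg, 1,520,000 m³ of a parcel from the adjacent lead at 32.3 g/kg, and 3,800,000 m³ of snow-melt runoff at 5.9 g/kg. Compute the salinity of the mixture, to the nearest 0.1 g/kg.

14.0 g/kg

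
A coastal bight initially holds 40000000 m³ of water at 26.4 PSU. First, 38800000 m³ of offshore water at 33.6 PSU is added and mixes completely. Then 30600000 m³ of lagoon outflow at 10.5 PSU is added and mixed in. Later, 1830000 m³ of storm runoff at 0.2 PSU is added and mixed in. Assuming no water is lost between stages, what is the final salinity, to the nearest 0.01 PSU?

Salt balance:
Initial salt = 40,000,000×26.4 = 1,056,000,000
After stage 1: salt = 1,056,000,000 + 38,800,000×33.6 = 2,359,680,000; volume = 78,800,000 m³; S = 29.945 PSU
After stage 2: salt = 2,359,680,000 + 30,600,000×10.5 = 2,680,980,000; volume = 109,400,000 m³; S = 24.506 PSU
After stage 3: salt = 2,680,980,000 + 1,830,000×0.2 = 2,681,346,000; volume = 111,230,000 m³
S = 2,681,346,000 / 111,230,000 = 24.1063 PSU

24.11 PSU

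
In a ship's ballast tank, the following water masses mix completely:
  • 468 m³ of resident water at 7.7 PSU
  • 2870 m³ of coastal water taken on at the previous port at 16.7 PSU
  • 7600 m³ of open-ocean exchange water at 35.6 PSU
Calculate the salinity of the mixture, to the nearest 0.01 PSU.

Mass of salt is conserved:
salt = 468×7.7 + 2,870×16.7 + 7,600×35.6 = 3,603.6 + 47,929 + 270,560 = 322,092.6
volume = 468 + 2,870 + 7,600 = 10,938 m³
S = 322,092.6 / 10,938 = 29.4471 PSU

29.45 PSU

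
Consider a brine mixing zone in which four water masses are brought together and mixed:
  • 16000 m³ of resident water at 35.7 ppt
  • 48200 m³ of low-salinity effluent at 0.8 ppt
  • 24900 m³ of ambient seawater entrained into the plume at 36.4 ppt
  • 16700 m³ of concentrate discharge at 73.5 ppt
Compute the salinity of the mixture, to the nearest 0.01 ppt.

25.93 ppt

Salt balance:
salt = 16,000×35.7 + 48,200×0.8 + 24,900×36.4 + 16,700×73.5 = 571,200 + 38,560 + 906,360 + 1,227,450 = 2,743,570
volume = 16,000 + 48,200 + 24,900 + 16,700 = 105,800 m³
S = 2,743,570 / 105,800 = 25.9317 ppt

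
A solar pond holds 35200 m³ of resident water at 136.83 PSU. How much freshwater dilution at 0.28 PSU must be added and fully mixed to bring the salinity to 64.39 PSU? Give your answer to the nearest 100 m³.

39800 m³

Salt balance: 35,200×136.83 + V×0.28 = (35,200+V)×64.39
4,816,416 + 0.28V = 2,266,528 + 64.39V
2,549,888 = 64.11V
V = 39,773.64 m³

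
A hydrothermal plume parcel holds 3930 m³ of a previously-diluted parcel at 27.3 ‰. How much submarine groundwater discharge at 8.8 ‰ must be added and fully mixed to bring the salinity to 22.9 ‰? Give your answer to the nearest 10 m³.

Salt balance: 3,930×27.3 + V×8.8 = (3,930+V)×22.9
107,289 + 8.8V = 89,997 + 22.9V
17,292 = 14.1V
V = 1,226.38 m³

1230 m³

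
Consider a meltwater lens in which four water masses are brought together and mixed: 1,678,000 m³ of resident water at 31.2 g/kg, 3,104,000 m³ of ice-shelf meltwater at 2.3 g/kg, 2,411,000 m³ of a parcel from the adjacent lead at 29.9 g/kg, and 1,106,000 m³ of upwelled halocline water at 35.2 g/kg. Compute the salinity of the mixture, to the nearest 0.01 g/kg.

Weighted by volume,
salt = 1,678,000×31.2 + 3,104,000×2.3 + 2,411,000×29.9 + 1,106,000×35.2 = 52,353,600 + 7,139,200 + 72,088,900 + 38,931,200 = 170,512,900
volume = 1,678,000 + 3,104,000 + 2,411,000 + 1,106,000 = 8,299,000 m³
S = 170,512,900 / 8,299,000 = 20.5462 g/kg

20.55 g/kg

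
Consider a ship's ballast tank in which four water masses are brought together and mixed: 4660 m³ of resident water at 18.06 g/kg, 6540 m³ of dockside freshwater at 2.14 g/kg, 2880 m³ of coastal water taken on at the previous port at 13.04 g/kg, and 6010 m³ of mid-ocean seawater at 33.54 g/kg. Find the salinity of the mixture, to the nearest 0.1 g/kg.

16.8 g/kg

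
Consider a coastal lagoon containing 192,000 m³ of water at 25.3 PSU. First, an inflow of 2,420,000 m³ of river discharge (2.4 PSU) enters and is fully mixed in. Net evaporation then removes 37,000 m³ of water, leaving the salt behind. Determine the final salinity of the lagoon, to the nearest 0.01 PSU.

4.14 PSU

After mixing: salt = 192,000×25.3 + 2,420,000×2.4 = 10,665,600; volume = 2,612,000 m³
After evaporation: salt unchanged = 10,665,600; volume = 2,612,000 − 37,000 = 2,575,000 m³
S = 10,665,600 / 2,575,000 = 4.142 PSU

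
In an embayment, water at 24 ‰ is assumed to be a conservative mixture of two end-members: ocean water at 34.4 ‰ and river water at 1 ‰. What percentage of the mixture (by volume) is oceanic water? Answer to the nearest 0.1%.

68.9%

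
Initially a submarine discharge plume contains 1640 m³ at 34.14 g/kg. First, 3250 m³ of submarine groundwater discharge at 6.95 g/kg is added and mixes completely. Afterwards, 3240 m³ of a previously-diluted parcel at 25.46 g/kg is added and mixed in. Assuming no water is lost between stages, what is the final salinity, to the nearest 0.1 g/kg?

Total salt / total volume:
Initial salt = 1,640×34.14 = 55,989.6
After stage 1: salt = 55,989.6 + 3,250×6.95 = 78,577.1; volume = 4,890 m³; S = 16.069 g/kg
After stage 2: salt = 78,577.1 + 3,240×25.46 = 161,067.5; volume = 8,130 m³
S = 161,067.5 / 8,130 = 19.8115 g/kg

19.8 g/kg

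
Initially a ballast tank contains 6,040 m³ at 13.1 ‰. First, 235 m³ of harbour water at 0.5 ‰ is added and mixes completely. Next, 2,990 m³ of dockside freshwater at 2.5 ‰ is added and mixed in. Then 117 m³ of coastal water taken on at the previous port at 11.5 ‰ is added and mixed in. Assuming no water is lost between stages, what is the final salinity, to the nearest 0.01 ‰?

9.39 ‰

Salt balance:
Initial salt = 6,040×13.1 = 79,124
After stage 1: salt = 79,124 + 235×0.5 = 79,241.5; volume = 6,275 m³; S = 12.628 ‰
After stage 2: salt = 79,241.5 + 2,990×2.5 = 86,716.5; volume = 9,265 m³; S = 9.36 ‰
After stage 3: salt = 86,716.5 + 117×11.5 = 88,062; volume = 9,382 m³
S = 88,062 / 9,382 = 9.3863 ‰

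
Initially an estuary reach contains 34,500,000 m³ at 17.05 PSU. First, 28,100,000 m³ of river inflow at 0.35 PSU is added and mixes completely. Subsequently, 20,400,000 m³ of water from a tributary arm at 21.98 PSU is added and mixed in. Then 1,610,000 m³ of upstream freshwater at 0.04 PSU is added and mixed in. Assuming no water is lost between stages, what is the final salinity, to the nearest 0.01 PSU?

Salt balance:
Initial salt = 34,500,000×17.05 = 588,225,000
After stage 1: salt = 588,225,000 + 28,100,000×0.35 = 598,060,000; volume = 62,600,000 m³; S = 9.554 PSU
After stage 2: salt = 598,060,000 + 20,400,000×21.98 = 1,046,452,000; volume = 83,000,000 m³; S = 12.608 PSU
After stage 3: salt = 1,046,452,000 + 1,610,000×0.04 = 1,046,516,400; volume = 84,610,000 m³
S = 1,046,516,400 / 84,610,000 = 12.3687 PSU

12.37 PSU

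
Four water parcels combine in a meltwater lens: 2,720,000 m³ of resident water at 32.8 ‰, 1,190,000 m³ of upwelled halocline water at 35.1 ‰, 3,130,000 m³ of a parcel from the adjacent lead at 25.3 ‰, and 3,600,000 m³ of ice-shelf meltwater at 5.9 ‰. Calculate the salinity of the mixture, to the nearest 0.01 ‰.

Mass of salt is conserved:
salt = 2,720,000×32.8 + 1,190,000×35.1 + 3,130,000×25.3 + 3,600,000×5.9 = 89,216,000 + 41,769,000 + 79,189,000 + 21,240,000 = 231,414,000
volume = 2,720,000 + 1,190,000 + 3,130,000 + 3,600,000 = 10,640,000 m³
S = 231,414,000 / 10,640,000 = 21.7494 ‰

21.75 ‰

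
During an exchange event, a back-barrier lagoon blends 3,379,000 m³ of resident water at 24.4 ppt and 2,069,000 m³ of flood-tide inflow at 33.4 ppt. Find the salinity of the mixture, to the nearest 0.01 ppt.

27.82 ppt

By conservation of dissolved salt,
salt = 3,379,000×24.4 + 2,069,000×33.4 = 82,447,600 + 69,104,600 = 151,552,200
volume = 3,379,000 + 2,069,000 = 5,448,000 m³
S = 151,552,200 / 5,448,000 = 27.818 ppt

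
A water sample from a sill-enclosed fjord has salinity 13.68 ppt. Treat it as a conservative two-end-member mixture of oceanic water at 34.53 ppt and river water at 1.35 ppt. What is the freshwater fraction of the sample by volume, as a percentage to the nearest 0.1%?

62.8%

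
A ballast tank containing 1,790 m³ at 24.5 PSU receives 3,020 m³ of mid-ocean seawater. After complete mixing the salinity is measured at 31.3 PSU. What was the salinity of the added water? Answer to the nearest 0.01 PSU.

Salt balance: 1,790×24.5 + 3,020×S = 4,810×31.3
43,855 + 3,020·S = 150,553
S = (150,553 − 43,855) / 3,020 = 35.3305 PSU

35.33 PSU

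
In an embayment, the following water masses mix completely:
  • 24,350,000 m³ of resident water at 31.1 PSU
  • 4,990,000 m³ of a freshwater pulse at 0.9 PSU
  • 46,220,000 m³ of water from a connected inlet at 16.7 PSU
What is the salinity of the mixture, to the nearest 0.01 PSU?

Weighted by volume,
salt = 24,350,000×31.1 + 4,990,000×0.9 + 46,220,000×16.7 = 757,285,000 + 4,491,000 + 771,874,000 = 1,533,650,000
volume = 24,350,000 + 4,990,000 + 46,220,000 = 75,560,000 m³
S = 1,533,650,000 / 75,560,000 = 20.2971 PSU

20.30 PSU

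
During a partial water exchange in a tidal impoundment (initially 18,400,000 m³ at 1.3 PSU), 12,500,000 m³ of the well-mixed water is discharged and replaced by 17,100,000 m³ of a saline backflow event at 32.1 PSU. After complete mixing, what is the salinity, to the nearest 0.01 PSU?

24.20 PSU

Remaining after removal: 5,900,000 m³ at 1.3 PSU (salt = 7,670,000)
After addition: salt = 7,670,000 + 17,100,000×32.1 = 556,580,000; volume = 23,000,000 m³
S = 556,580,000 / 23,000,000 = 24.1991 PSU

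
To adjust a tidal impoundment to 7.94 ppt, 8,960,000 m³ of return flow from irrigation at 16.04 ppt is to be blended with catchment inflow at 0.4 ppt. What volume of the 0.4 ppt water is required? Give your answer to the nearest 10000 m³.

9630000 m³

Salt balance: 8,960,000×16.04 + V×0.4 = (8,960,000+V)×7.94
143,718,400 + 0.4V = 71,142,400 + 7.94V
72,576,000 = 7.54V
V = 9,625,464.19 m³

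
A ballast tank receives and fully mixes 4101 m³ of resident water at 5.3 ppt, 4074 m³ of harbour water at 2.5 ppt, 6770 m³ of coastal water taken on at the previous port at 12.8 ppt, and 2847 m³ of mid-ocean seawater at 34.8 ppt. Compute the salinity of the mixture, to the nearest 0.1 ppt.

12.2 ppt

Total salt / total volume:
salt = 4,101×5.3 + 4,074×2.5 + 6,770×12.8 + 2,847×34.8 = 21,735.3 + 10,185 + 86,656 + 99,075.6 = 217,651.9
volume = 4,101 + 4,074 + 6,770 + 2,847 = 17,792 m³
S = 217,651.9 / 17,792 = 12.233 ppt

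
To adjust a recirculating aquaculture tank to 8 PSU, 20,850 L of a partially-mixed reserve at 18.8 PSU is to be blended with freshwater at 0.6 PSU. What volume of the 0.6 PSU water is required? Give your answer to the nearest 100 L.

Salt balance: 20,850×18.8 + V×0.6 = (20,850+V)×8
391,980 + 0.6V = 166,800 + 8V
225,180 = 7.4V
V = 30,429.73 L

30400 L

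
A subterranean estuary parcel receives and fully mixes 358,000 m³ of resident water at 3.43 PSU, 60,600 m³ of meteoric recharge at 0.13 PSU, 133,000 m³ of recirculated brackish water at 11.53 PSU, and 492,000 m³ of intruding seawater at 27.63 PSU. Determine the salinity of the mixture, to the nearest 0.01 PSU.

15.68 PSU

Weighted by volume,
salt = 358,000×3.43 + 60,600×0.13 + 133,000×11.53 + 492,000×27.63 = 1,227,940 + 7,878 + 1,533,490 + 13,593,960 = 16,363,268
volume = 358,000 + 60,600 + 133,000 + 492,000 = 1,043,600 m³
S = 16,363,268 / 1,043,600 = 15.6796 PSU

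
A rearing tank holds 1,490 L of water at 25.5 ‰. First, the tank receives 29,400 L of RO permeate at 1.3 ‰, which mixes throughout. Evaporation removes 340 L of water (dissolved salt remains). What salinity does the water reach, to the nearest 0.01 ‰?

After mixing: salt = 1,490×25.5 + 29,400×1.3 = 76,215; volume = 30,890 L
After evaporation: salt unchanged = 76,215; volume = 30,890 − 340 = 30,550 L
S = 76,215 / 30,550 = 2.4948 ‰

2.49 ‰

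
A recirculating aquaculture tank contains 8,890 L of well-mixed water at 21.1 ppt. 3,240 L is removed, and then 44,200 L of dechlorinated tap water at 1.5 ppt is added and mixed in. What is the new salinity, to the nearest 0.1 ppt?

Remaining after removal: 5,650 L at 21.1 ppt (salt = 119,215)
After addition: salt = 119,215 + 44,200×1.5 = 185,515; volume = 49,850 L
S = 185,515 / 49,850 = 3.7215 ppt

3.7 ppt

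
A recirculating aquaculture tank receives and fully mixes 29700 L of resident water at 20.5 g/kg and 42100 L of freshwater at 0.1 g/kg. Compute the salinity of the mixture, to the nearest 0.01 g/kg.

Weighted by volume,
salt = 29,700×20.5 + 42,100×0.1 = 608,850 + 4,210 = 613,060
volume = 29,700 + 42,100 = 71,800 L
S = 613,060 / 71,800 = 8.5384 g/kg

8.54 g/kg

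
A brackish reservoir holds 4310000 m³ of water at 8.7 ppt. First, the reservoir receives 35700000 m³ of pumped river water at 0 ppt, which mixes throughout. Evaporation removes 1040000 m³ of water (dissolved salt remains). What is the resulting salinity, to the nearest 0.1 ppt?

1.0 ppt

After mixing: salt = 4,310,000×8.7 + 35,700,000×0 = 37,497,000; volume = 40,010,000 m³
After evaporation: salt unchanged = 37,497,000; volume = 40,010,000 − 1,040,000 = 38,970,000 m³
S = 37,497,000 / 38,970,000 = 0.9622 ppt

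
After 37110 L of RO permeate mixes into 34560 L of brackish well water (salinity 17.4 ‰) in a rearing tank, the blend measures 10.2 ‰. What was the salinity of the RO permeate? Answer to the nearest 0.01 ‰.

3.49 ‰

Salt balance: 34,560×17.4 + 37,110×S = 71,670×10.2
601,344 + 37,110·S = 731,034
S = (731,034 − 601,344) / 37,110 = 3.4947 ‰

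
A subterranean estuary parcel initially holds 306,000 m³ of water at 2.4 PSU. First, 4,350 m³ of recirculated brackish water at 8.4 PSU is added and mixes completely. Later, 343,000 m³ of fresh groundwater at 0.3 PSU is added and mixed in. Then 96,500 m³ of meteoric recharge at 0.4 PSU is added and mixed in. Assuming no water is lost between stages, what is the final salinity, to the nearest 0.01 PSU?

1.22 PSU

Mass of salt is conserved:
Initial salt = 306,000×2.4 = 734,400
After stage 1: salt = 734,400 + 4,350×8.4 = 770,940; volume = 310,350 m³; S = 2.484 PSU
After stage 2: salt = 770,940 + 343,000×0.3 = 873,840; volume = 653,350 m³; S = 1.337 PSU
After stage 3: salt = 873,840 + 96,500×0.4 = 912,440; volume = 749,850 m³
S = 912,440 / 749,850 = 1.2168 PSU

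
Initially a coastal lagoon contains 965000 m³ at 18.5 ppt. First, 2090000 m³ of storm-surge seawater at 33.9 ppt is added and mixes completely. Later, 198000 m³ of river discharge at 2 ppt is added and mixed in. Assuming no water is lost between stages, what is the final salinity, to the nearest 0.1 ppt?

Total salt / total volume:
Initial salt = 965,000×18.5 = 17,852,500
After stage 1: salt = 17,852,500 + 2,090,000×33.9 = 88,703,500; volume = 3,055,000 m³; S = 29.036 ppt
After stage 2: salt = 88,703,500 + 198,000×2 = 89,099,500; volume = 3,253,000 m³
S = 89,099,500 / 3,253,000 = 27.3899 ppt

27.4 ppt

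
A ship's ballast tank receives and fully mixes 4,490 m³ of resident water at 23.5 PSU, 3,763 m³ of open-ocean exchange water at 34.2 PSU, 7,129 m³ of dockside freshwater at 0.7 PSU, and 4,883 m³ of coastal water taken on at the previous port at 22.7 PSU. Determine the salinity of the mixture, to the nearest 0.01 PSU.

Weighted by volume,
salt = 4,490×23.5 + 3,763×34.2 + 7,129×0.7 + 4,883×22.7 = 105,515 + 128,694.6 + 4,990.3 + 110,844.1 = 350,044
volume = 4,490 + 3,763 + 7,129 + 4,883 = 20,265 m³
S = 350,044 / 20,265 = 17.2733 PSU

17.27 PSU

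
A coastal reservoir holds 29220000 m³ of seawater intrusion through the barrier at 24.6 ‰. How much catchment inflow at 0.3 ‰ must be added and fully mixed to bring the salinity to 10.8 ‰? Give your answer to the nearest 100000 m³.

Salt balance: 29,220,000×24.6 + V×0.3 = (29,220,000+V)×10.8
718,812,000 + 0.3V = 315,576,000 + 10.8V
403,236,000 = 10.5V
V = 38,403,428.57 m³

38400000 m³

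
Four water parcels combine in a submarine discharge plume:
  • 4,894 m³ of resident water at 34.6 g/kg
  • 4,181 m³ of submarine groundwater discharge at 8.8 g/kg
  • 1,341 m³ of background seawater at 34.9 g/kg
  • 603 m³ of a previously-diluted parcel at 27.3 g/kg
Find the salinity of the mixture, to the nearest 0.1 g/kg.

Conserving salt mass:
salt = 4,894×34.6 + 4,181×8.8 + 1,341×34.9 + 603×27.3 = 169,332.4 + 36,792.8 + 46,800.9 + 16,461.9 = 269,388
volume = 4,894 + 4,181 + 1,341 + 603 = 11,019 m³
S = 269,388 / 11,019 = 24.448 g/kg

24.4 g/kg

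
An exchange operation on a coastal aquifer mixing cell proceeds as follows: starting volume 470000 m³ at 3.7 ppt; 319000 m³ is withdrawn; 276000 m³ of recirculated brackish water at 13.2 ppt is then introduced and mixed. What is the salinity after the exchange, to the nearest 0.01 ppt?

Remaining after removal: 151,000 m³ at 3.7 ppt (salt = 558,700)
After addition: salt = 558,700 + 276,000×13.2 = 4,201,900; volume = 427,000 m³
S = 4,201,900 / 427,000 = 9.8405 ppt

9.84 ppt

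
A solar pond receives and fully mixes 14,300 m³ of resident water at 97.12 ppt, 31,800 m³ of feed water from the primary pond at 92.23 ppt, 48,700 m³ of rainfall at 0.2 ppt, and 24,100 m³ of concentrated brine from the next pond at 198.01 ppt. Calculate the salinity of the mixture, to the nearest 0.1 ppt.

Total salt / total volume:
salt = 14,300×97.12 + 31,800×92.23 + 48,700×0.2 + 24,100×198.01 = 1,388,816 + 2,932,914 + 9,740 + 4,772,041 = 9,103,511
volume = 14,300 + 31,800 + 48,700 + 24,100 = 118,900 m³
S = 9,103,511 / 118,900 = 76.564 ppt

76.6 ppt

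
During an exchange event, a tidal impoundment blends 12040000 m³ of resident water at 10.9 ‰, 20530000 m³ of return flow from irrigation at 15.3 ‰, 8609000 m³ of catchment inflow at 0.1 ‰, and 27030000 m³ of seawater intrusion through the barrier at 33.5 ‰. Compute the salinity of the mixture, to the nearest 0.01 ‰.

Mass of salt is conserved:
salt = 12,040,000×10.9 + 20,530,000×15.3 + 8,609,000×0.1 + 27,030,000×33.5 = 131,236,000 + 314,109,000 + 860,900 + 905,505,000 = 1,351,710,900
volume = 12,040,000 + 20,530,000 + 8,609,000 + 27,030,000 = 68,209,000 m³
S = 1,351,710,900 / 68,209,000 = 19.8172 ‰

19.82 ‰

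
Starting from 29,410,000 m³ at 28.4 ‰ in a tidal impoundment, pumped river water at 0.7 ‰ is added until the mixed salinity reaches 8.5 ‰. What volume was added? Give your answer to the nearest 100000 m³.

75000000 m³

Salt balance: 29,410,000×28.4 + V×0.7 = (29,410,000+V)×8.5
835,244,000 + 0.7V = 249,985,000 + 8.5V
585,259,000 = 7.8V
V = 75,033,205.13 m³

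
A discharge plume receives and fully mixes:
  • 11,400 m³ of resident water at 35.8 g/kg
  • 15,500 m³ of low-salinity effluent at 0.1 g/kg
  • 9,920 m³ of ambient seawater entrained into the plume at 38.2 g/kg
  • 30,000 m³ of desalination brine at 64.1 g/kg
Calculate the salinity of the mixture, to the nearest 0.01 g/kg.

40.58 g/kg

By conservation of dissolved salt,
salt = 11,400×35.8 + 15,500×0.1 + 9,920×38.2 + 30,000×64.1 = 408,120 + 1,550 + 378,944 + 1,923,000 = 2,711,614
volume = 11,400 + 15,500 + 9,920 + 30,000 = 66,820 m³
S = 2,711,614 / 66,820 = 40.5809 g/kg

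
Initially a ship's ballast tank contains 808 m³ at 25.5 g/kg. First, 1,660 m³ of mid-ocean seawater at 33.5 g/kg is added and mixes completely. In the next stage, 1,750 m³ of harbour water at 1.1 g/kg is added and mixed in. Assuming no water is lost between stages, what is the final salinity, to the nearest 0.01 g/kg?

18.53 g/kg

By conservation of dissolved salt,
Initial salt = 808×25.5 = 20,604
After stage 1: salt = 20,604 + 1,660×33.5 = 76,214; volume = 2,468 m³; S = 30.881 g/kg
After stage 2: salt = 76,214 + 1,750×1.1 = 78,139; volume = 4,218 m³
S = 78,139 / 4,218 = 18.5251 g/kg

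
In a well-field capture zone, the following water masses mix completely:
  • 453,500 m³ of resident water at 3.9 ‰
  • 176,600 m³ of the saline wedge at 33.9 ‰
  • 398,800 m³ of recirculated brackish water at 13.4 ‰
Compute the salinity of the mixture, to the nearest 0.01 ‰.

12.73 ‰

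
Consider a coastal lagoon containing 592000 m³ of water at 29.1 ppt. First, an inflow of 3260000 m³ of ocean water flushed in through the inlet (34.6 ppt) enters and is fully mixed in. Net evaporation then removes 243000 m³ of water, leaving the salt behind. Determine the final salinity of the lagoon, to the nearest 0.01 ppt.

After mixing: salt = 592,000×29.1 + 3,260,000×34.6 = 130,023,200; volume = 3,852,000 m³
After evaporation: salt unchanged = 130,023,200; volume = 3,852,000 − 243,000 = 3,609,000 m³
S = 130,023,200 / 3,609,000 = 36.0275 ppt

36.03 ppt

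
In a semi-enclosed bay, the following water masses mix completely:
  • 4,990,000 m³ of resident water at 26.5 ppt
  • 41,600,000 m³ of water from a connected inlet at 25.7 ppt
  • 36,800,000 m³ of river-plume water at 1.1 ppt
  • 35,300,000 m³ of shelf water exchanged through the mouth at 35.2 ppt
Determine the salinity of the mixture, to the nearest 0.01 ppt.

20.93 ppt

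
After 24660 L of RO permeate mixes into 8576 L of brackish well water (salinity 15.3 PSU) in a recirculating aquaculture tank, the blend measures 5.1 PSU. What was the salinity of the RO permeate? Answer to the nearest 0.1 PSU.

Salt balance: 8,576×15.3 + 24,660×S = 33,236×5.1
131,212.8 + 24,660·S = 169,503.6
S = (169,503.6 − 131,212.8) / 24,660 = 1.5527 PSU

1.6 PSU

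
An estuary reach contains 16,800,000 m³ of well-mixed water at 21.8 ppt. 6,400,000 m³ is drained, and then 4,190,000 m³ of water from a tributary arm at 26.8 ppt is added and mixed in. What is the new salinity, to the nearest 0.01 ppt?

23.24 ppt

Remaining after removal: 10,400,000 m³ at 21.8 ppt (salt = 226,720,000)
After addition: salt = 226,720,000 + 4,190,000×26.8 = 339,012,000; volume = 14,590,000 m³
S = 339,012,000 / 14,590,000 = 23.2359 ppt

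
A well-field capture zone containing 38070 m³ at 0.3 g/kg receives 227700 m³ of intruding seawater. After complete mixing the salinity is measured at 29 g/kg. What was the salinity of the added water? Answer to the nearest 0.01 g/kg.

33.80 g/kg

Salt balance: 38,070×0.3 + 227,700×S = 265,770×29
11,421 + 227,700·S = 7,707,330
S = (7,707,330 − 11,421) / 227,700 = 33.7985 g/kg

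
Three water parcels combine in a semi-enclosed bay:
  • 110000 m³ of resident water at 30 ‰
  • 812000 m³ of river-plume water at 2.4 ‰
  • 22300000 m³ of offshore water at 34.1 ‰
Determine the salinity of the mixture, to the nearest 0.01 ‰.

By conservation of dissolved salt,
salt = 110,000×30 + 812,000×2.4 + 22,300,000×34.1 = 3,300,000 + 1,948,800 + 760,430,000 = 765,678,800
volume = 110,000 + 812,000 + 22,300,000 = 23,222,000 m³
S = 765,678,800 / 23,222,000 = 32.9721 ‰

32.97 ‰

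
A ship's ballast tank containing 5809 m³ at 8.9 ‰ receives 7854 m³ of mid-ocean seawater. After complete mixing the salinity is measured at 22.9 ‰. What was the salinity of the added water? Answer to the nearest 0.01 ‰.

Salt balance: 5,809×8.9 + 7,854×S = 13,663×22.9
51,700.1 + 7,854·S = 312,882.7
S = (312,882.7 − 51,700.1) / 7,854 = 33.2547 ‰

33.25 ‰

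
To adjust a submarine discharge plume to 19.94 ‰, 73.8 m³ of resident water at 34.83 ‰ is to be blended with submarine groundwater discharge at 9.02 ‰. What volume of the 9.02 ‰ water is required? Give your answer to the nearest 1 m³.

Salt balance: 73.8×34.83 + V×9.02 = (73.8+V)×19.94
2,570.454 + 9.02V = 1,471.572 + 19.94V
1,098.882 = 10.92V
V = 100.63 m³

101 m³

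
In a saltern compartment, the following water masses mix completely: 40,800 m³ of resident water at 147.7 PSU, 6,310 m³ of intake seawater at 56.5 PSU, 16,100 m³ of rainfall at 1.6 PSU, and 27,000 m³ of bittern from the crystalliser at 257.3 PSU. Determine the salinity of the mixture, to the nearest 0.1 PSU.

Total salt / total volume:
salt = 40,800×147.7 + 6,310×56.5 + 16,100×1.6 + 27,000×257.3 = 6,026,160 + 356,515 + 25,760 + 6,947,100 = 13,355,535
volume = 40,800 + 6,310 + 16,100 + 27,000 = 90,210 m³
S = 13,355,535 / 90,210 = 148.049 PSU

148.0 PSU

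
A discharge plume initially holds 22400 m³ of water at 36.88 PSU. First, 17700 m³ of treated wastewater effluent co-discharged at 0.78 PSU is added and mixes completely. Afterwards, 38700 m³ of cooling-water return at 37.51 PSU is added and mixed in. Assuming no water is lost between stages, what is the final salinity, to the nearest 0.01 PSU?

Weighted by volume,
Initial salt = 22,400×36.88 = 826,112
After stage 1: salt = 826,112 + 17,700×0.78 = 839,918; volume = 40,100 m³; S = 20.946 PSU
After stage 2: salt = 839,918 + 38,700×37.51 = 2,291,555; volume = 78,800 m³
S = 2,291,555 / 78,800 = 29.0806 PSU

29.08 PSU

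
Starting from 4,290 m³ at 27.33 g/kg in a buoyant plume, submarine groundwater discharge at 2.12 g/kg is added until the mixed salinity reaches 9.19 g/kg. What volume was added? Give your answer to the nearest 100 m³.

11000 m³

Salt balance: 4,290×27.33 + V×2.12 = (4,290+V)×9.19
117,245.7 + 2.12V = 39,425.1 + 9.19V
77,820.6 = 7.07V
V = 11,007.16 m³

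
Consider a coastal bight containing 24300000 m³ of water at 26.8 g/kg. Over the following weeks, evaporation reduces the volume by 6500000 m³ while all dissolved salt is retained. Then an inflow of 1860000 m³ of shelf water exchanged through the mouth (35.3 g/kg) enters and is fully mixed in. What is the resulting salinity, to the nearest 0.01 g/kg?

After evaporation: salt = 24,300,000×26.8 = 651,240,000; volume = 24,300,000 − 6,500,000 = 17,800,000 m³
After mixing: salt = 651,240,000 + 1,860,000×35.3 = 716,898,000; volume = 17,800,000 + 1,860,000 = 19,660,000 m³
S = 716,898,000 / 19,660,000 = 36.4648 g/kg

36.46 g/kg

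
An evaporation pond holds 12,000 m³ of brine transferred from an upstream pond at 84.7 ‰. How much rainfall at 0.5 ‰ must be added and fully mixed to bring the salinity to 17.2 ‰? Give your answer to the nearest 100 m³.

48500 m³

Salt balance: 12,000×84.7 + V×0.5 = (12,000+V)×17.2
1,016,400 + 0.5V = 206,400 + 17.2V
810,000 = 16.7V
V = 48,502.99 m³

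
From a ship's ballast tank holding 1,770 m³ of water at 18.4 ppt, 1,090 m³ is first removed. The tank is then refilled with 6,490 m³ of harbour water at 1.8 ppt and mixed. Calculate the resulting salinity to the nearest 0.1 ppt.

Remaining after removal: 680 m³ at 18.4 ppt (salt = 12,512)
After addition: salt = 12,512 + 6,490×1.8 = 24,194; volume = 7,170 m³
S = 24,194 / 7,170 = 3.3743 ppt

3.4 ppt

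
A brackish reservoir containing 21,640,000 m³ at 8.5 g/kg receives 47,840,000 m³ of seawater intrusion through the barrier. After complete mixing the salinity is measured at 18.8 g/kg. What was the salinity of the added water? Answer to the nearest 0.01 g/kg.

Salt balance: 21,640,000×8.5 + 47,840,000×S = 69,480,000×18.8
183,940,000 + 47,840,000·S = 1,306,224,000
S = (1,306,224,000 − 183,940,000) / 47,840,000 = 23.4591 g/kg

23.46 g/kg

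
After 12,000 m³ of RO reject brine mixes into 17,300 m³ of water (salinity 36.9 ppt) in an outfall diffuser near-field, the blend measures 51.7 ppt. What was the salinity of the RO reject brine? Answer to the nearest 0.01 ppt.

73.04 ppt

Salt balance: 17,300×36.9 + 12,000×S = 29,300×51.7
638,370 + 12,000·S = 1,514,810
S = (1,514,810 − 638,370) / 12,000 = 73.0367 ppt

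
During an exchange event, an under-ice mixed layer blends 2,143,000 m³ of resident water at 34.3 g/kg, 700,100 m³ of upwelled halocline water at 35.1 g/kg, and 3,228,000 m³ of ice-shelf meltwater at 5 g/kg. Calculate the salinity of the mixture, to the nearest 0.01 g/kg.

18.81 g/kg

Conserving salt mass:
salt = 2,143,000×34.3 + 700,100×35.1 + 3,228,000×5 = 73,504,900 + 24,573,510 + 16,140,000 = 114,218,410
volume = 2,143,000 + 700,100 + 3,228,000 = 6,071,100 m³
S = 114,218,410 / 6,071,100 = 18.8135 g/kg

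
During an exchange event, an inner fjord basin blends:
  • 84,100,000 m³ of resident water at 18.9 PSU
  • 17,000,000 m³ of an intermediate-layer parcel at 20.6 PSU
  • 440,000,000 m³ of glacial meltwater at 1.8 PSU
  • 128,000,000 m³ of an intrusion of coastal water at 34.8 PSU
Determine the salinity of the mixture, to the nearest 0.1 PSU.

Total salt / total volume:
salt = 84,100,000×18.9 + 17,000,000×20.6 + 440,000,000×1.8 + 128,000,000×34.8 = 1,589,490,000 + 350,200,000 + 792,000,000 + 4,454,400,000 = 7,186,090,000
volume = 84,100,000 + 17,000,000 + 440,000,000 + 128,000,000 = 669,100,000 m³
S = 7,186,090,000 / 669,100,000 = 10.74 PSU

10.7 PSU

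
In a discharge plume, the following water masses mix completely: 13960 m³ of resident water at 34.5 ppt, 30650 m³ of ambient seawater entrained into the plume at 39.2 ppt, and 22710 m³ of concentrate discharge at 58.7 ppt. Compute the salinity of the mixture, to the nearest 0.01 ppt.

44.80 ppt

Total salt / total volume:
salt = 13,960×34.5 + 30,650×39.2 + 22,710×58.7 = 481,620 + 1,201,480 + 1,333,077 = 3,016,177
volume = 13,960 + 30,650 + 22,710 = 67,320 m³
S = 3,016,177 / 67,320 = 44.8036 ppt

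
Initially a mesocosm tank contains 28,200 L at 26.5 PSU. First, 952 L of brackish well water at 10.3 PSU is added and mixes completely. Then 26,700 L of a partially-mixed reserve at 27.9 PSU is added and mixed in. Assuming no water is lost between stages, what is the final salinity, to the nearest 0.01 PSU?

26.89 PSU

Salt balance:
Initial salt = 28,200×26.5 = 747,300
After stage 1: salt = 747,300 + 952×10.3 = 757,105.6; volume = 29,152 L; S = 25.971 PSU
After stage 2: salt = 757,105.6 + 26,700×27.9 = 1,502,035.6; volume = 55,852 L
S = 1,502,035.6 / 55,852 = 26.8931 PSU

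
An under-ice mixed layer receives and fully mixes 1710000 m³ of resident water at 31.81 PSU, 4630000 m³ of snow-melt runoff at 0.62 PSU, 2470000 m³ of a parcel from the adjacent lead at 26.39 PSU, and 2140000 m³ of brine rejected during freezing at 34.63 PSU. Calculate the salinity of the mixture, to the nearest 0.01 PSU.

Mass of salt is conserved:
salt = 1,710,000×31.81 + 4,630,000×0.62 + 2,470,000×26.39 + 2,140,000×34.63 = 54,395,100 + 2,870,600 + 65,183,300 + 74,108,200 = 196,557,200
volume = 1,710,000 + 4,630,000 + 2,470,000 + 2,140,000 = 10,950,000 m³
S = 196,557,200 / 10,950,000 = 17.9504 PSU

17.95 PSU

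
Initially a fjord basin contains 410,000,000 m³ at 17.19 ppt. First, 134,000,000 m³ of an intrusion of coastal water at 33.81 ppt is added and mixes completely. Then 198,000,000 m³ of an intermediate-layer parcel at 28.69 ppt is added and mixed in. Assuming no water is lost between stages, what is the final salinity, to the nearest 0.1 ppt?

23.3 ppt

Mass of salt is conserved:
Initial salt = 410,000,000×17.19 = 7,047,900,000
After stage 1: salt = 7,047,900,000 + 134,000,000×33.81 = 11,578,440,000; volume = 544,000,000 m³; S = 21.284 ppt
After stage 2: salt = 11,578,440,000 + 198,000,000×28.69 = 17,259,060,000; volume = 742,000,000 m³
S = 17,259,060,000 / 742,000,000 = 23.2602 ppt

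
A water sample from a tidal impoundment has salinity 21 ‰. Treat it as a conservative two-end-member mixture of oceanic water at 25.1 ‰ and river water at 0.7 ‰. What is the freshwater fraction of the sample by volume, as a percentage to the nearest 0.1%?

16.8%

Let f be the freshwater fraction. Salt balance per unit volume:
f×0.7 + (1−f)×25.1 = 21
f = (25.1 − 21) / (25.1 − 0.7) = 4.1/24.4 = 0.168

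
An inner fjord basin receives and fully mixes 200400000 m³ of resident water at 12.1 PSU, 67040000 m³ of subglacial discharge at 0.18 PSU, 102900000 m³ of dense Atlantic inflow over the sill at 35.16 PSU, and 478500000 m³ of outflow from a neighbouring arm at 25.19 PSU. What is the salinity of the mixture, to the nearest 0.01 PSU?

21.33 PSU

Weighted by volume,
salt = 200,400,000×12.1 + 67,040,000×0.18 + 102,900,000×35.16 + 478,500,000×25.19 = 2,424,840,000 + 12,067,200 + 3,617,964,000 + 12,053,415,000 = 18,108,286,200
volume = 200,400,000 + 67,040,000 + 102,900,000 + 478,500,000 = 848,840,000 m³
S = 18,108,286,200 / 848,840,000 = 21.333 PSU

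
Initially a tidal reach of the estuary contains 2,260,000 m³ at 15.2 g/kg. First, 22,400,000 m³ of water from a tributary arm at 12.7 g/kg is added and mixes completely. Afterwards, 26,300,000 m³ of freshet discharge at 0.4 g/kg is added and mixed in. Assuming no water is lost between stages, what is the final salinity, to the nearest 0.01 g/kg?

By conservation of dissolved salt,
Initial salt = 2,260,000×15.2 = 34,352,000
After stage 1: salt = 34,352,000 + 22,400,000×12.7 = 318,832,000; volume = 24,660,000 m³; S = 12.929 g/kg
After stage 2: salt = 318,832,000 + 26,300,000×0.4 = 329,352,000; volume = 50,960,000 m³
S = 329,352,000 / 50,960,000 = 6.463 g/kg

6.46 g/kg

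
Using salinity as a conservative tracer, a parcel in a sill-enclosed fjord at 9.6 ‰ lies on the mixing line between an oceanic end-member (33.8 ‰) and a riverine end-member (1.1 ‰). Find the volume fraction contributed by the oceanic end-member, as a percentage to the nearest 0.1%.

26.0%

Let g be the oceanic fraction. Salt balance per unit volume:
g×33.8 + (1−g)×1.1 = 9.6
g = (9.6 − 1.1) / (33.8 − 1.1) = 8.5/32.7 = 0.2599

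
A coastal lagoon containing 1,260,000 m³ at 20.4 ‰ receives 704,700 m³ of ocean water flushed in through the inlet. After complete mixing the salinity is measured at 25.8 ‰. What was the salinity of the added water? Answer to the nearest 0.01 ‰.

35.46 ‰

Salt balance: 1,260,000×20.4 + 704,700×S = 1,964,700×25.8
25,704,000 + 704,700·S = 50,689,260
S = (50,689,260 − 25,704,000) / 704,700 = 35.4552 ‰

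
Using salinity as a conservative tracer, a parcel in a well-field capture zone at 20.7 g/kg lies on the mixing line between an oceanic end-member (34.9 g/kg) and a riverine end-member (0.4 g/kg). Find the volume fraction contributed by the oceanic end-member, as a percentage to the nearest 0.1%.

Let g be the oceanic fraction. Salt balance per unit volume:
g×34.9 + (1−g)×0.4 = 20.7
g = (20.7 − 0.4) / (34.9 − 0.4) = 20.3/34.5 = 0.5884

58.8%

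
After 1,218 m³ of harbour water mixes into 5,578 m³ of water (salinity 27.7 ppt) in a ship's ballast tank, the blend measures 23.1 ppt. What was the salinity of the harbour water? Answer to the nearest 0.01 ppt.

Salt balance: 5,578×27.7 + 1,218×S = 6,796×23.1
154,510.6 + 1,218·S = 156,987.6
S = (156,987.6 − 154,510.6) / 1,218 = 2.0337 ppt

2.03 ppt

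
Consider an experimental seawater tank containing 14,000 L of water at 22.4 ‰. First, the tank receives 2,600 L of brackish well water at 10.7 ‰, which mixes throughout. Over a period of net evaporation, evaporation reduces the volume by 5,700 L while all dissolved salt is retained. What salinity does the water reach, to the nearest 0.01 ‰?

After mixing: salt = 14,000×22.4 + 2,600×10.7 = 341,420; volume = 16,600 L
After evaporation: salt unchanged = 341,420; volume = 16,600 − 5,700 = 10,900 L
S = 341,420 / 10,900 = 31.3229 ‰

31.32 ‰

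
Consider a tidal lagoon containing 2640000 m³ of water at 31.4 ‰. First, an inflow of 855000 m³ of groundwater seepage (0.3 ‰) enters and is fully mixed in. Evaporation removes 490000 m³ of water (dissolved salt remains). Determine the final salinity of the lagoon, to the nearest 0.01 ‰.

After mixing: salt = 2,640,000×31.4 + 855,000×0.3 = 83,152,500; volume = 3,495,000 m³
After evaporation: salt unchanged = 83,152,500; volume = 3,495,000 − 490,000 = 3,005,000 m³
S = 83,152,500 / 3,005,000 = 27.6714 ‰

27.67 ‰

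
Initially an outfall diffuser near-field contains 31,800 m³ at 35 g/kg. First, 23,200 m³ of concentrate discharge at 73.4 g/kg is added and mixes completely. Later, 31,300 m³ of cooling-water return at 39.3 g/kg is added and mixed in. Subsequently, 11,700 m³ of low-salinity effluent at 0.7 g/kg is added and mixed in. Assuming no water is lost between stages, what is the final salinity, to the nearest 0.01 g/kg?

Total salt / total volume:
Initial salt = 31,800×35 = 1,113,000
After stage 1: salt = 1,113,000 + 23,200×73.4 = 2,815,880; volume = 55,000 m³; S = 51.198 g/kg
After stage 2: salt = 2,815,880 + 31,300×39.3 = 4,045,970; volume = 86,300 m³; S = 46.883 g/kg
After stage 3: salt = 4,045,970 + 11,700×0.7 = 4,054,160; volume = 98,000 m³
S = 4,054,160 / 98,000 = 41.369 g/kg

41.37 g/kg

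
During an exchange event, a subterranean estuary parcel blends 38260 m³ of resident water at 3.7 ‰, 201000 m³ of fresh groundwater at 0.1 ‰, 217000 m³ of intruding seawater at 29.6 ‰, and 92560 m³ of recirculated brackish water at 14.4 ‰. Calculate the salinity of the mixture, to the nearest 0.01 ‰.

14.43 ‰

Conserving salt mass:
salt = 38,260×3.7 + 201,000×0.1 + 217,000×29.6 + 92,560×14.4 = 141,562 + 20,100 + 6,423,200 + 1,332,864 = 7,917,726
volume = 38,260 + 201,000 + 217,000 + 92,560 = 548,820 m³
S = 7,917,726 / 548,820 = 14.4268 ‰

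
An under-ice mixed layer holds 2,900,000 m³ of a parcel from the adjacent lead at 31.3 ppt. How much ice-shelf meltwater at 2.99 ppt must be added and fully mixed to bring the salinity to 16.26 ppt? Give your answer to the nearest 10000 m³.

Salt balance: 2,900,000×31.3 + V×2.99 = (2,900,000+V)×16.26
90,770,000 + 2.99V = 47,154,000 + 16.26V
43,616,000 = 13.27V
V = 3,286,812.36 m³

3290000 m³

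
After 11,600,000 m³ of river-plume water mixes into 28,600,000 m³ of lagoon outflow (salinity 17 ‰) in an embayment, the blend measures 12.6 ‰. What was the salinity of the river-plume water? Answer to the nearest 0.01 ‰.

1.75 ‰

Salt balance: 28,600,000×17 + 11,600,000×S = 40,200,000×12.6
486,200,000 + 11,600,000·S = 506,520,000
S = (506,520,000 − 486,200,000) / 11,600,000 = 1.7517 ‰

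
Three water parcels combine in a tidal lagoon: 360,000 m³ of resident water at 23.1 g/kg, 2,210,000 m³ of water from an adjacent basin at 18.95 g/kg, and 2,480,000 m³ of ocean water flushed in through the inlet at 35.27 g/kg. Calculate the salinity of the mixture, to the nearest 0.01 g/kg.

27.26 g/kg

By conservation of dissolved salt,
salt = 360,000×23.1 + 2,210,000×18.95 + 2,480,000×35.27 = 8,316,000 + 41,879,500 + 87,469,600 = 137,665,100
volume = 360,000 + 2,210,000 + 2,480,000 = 5,050,000 m³
S = 137,665,100 / 5,050,000 = 27.2604 g/kg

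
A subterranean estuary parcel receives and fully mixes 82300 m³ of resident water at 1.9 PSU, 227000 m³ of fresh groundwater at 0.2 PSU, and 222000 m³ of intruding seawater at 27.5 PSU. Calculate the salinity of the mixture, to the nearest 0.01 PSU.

11.87 PSU

By conservation of dissolved salt,
salt = 82,300×1.9 + 227,000×0.2 + 222,000×27.5 = 156,370 + 45,400 + 6,105,000 = 6,306,770
volume = 82,300 + 227,000 + 222,000 = 531,300 m³
S = 6,306,770 / 531,300 = 11.8704 PSU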